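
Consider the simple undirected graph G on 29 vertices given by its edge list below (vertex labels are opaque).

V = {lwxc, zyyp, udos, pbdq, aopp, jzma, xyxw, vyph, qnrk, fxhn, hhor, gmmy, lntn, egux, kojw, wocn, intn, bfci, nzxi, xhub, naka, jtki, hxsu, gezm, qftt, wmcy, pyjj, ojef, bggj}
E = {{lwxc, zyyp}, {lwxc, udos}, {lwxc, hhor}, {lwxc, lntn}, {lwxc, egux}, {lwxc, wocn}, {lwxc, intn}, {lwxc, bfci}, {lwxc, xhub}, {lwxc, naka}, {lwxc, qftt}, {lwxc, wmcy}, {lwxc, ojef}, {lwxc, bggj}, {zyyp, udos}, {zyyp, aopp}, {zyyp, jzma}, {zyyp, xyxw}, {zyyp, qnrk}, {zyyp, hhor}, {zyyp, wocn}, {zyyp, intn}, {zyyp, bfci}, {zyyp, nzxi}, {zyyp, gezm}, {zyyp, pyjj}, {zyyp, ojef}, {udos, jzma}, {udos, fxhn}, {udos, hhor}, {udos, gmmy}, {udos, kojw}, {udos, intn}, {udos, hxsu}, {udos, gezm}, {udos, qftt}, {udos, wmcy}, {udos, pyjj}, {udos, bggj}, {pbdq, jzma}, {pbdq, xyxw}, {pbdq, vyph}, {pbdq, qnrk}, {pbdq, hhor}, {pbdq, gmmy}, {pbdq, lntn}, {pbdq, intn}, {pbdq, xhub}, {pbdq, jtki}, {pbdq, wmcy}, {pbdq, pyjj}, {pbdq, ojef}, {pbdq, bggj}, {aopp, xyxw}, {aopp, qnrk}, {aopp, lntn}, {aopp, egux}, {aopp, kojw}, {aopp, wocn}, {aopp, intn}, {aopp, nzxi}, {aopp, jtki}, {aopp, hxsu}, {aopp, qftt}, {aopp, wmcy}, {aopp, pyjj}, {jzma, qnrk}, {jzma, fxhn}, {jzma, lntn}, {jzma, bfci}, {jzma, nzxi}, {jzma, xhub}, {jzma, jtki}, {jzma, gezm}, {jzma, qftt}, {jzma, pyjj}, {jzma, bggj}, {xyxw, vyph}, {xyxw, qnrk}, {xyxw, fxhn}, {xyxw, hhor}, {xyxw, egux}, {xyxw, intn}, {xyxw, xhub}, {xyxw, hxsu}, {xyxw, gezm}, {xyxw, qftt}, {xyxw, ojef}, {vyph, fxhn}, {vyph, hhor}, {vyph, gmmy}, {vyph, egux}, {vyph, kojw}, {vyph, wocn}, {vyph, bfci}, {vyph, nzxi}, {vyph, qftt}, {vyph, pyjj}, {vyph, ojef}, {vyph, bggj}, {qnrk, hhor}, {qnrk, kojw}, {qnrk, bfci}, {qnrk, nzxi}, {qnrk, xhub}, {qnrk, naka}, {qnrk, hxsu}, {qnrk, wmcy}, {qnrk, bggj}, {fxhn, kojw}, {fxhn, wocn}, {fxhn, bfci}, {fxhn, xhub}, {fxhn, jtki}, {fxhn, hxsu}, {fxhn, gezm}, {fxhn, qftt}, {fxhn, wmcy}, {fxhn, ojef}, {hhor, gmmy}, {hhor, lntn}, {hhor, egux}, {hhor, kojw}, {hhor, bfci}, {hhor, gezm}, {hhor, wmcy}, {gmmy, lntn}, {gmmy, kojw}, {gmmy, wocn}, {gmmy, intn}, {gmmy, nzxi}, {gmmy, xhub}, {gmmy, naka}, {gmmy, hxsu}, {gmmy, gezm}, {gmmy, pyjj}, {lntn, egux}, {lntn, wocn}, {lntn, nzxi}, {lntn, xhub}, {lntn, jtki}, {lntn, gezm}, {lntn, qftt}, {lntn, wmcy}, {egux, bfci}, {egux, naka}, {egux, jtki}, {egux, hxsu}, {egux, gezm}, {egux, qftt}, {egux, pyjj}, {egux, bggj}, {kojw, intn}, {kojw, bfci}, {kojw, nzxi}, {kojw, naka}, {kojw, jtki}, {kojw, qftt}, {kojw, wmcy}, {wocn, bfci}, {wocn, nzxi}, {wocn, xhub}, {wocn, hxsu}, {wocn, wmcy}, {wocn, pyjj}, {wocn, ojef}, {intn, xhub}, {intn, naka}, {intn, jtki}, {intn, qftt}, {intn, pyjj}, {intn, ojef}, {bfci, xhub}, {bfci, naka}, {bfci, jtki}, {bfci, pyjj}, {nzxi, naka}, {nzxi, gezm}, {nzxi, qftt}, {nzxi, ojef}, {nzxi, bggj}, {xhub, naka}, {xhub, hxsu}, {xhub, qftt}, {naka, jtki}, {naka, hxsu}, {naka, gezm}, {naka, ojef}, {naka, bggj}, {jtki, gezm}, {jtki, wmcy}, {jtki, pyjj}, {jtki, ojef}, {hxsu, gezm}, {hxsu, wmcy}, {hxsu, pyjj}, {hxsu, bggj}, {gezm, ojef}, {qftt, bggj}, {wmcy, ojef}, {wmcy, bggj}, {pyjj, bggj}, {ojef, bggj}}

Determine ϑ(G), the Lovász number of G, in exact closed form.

Vertex xyxw has 14 neighbors: zyyp, pbdq, aopp, vyph, qnrk, fxhn, hhor, egux, intn, xhub, hxsu, gezm, qftt, ojef.
deg(hxsu) = 14; N(hxsu) = {udos, aopp, xyxw, qnrk, fxhn, gmmy, egux, wocn, xhub, naka, gezm, wmcy, pyjj, bggj}.
Vertex wocn has 14 neighbors: lwxc, zyyp, aopp, vyph, fxhn, gmmy, lntn, bfci, nzxi, xhub, hxsu, wmcy, pyjj, ojef.
N(xhub) = {lwxc, pbdq, jzma, xyxw, qnrk, fxhn, gmmy, lntn, wocn, intn, bfci, naka, hxsu, qftt}, |N(xhub)| = 14.
deg(v) = 14 for all v (|V|=29); SR(29,14,6,7) — a Paley graph.
The 3 distinct eigenvalues: [14.0, 2.192582, -3.192582].
With N=29: ϑ(G) = 29·(-(-sqrt(29)/2 - 1/2))/(14−(-sqrt(29)/2 - 1/2)) = sqrt(29).
Numerically 5.3851648.

sqrt(29)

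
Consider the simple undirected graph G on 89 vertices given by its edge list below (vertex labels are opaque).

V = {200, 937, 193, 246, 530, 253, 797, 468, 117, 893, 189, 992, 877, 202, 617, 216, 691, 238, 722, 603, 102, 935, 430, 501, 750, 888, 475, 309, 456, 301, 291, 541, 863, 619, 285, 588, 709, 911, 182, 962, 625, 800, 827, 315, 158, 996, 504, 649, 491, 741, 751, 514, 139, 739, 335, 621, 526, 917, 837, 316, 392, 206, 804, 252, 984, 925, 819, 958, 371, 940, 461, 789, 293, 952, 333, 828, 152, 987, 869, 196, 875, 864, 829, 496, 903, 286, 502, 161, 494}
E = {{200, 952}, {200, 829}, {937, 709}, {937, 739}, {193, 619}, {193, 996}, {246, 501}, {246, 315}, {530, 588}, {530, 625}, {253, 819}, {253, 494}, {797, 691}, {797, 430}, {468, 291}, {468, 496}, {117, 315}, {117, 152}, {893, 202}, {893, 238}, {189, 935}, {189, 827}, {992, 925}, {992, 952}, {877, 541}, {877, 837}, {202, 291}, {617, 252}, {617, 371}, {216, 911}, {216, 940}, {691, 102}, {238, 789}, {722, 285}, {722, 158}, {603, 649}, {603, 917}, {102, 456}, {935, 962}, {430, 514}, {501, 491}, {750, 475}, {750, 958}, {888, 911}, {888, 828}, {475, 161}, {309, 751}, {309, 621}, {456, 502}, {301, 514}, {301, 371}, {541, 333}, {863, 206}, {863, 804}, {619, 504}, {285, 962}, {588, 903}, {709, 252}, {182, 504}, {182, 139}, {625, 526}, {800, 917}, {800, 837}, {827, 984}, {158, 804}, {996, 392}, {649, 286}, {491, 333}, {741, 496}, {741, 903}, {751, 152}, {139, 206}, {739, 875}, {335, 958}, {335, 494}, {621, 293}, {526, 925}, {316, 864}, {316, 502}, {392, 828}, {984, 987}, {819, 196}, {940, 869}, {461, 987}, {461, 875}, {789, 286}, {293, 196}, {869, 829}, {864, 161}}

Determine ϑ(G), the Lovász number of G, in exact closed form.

89*cos(pi/89)/(cos(pi/89) + 1)

Vertex 617 has 2 neighbors: 252, 371.
deg(619) = 2; N(619) = {193, 504}.
deg(494) = 2; N(494) = {253, 335}.
Vertex 161 has 2 neighbors: 475, 864.
89-vertex 2-regular graph: the odd cycle C_{89}.
Distinct eigenvalues (to 3 d.p.): [2.0, 1.995, 1.98, 1.955, 1.921, 1.877, 1.823, 1.761, 1.689, 1.61, 1.522, 1.427, 1.324, 1.215, 1.1, 0.98, 0.854, 0.724, 0.591, 0.455, 0.316, 0.176, 0.035, -0.106, -0.246, -0.386, -0.523, -0.658, -0.79, -0.917, -1.04, -1.158, -1.27, -1.376, -1.475, -1.567, -1.651, -1.726, -1.793, -1.851, -1.9, -1.939, -1.969, -1.989, -1.999].
λ_max=2, λ_min=-2*cos(pi/89); ϑ = −89·λ_min/(λ_max−λ_min) = 89*cos(pi/89)/(cos(pi/89) + 1).
ϑ(G) ≈ 44.4861353.
Sandwich: α(G)=44 ≤ ϑ(G)=89*cos(pi/89)/(cos(pi/89) + 1) ≤ χ(Ḡ)=45 (both strict).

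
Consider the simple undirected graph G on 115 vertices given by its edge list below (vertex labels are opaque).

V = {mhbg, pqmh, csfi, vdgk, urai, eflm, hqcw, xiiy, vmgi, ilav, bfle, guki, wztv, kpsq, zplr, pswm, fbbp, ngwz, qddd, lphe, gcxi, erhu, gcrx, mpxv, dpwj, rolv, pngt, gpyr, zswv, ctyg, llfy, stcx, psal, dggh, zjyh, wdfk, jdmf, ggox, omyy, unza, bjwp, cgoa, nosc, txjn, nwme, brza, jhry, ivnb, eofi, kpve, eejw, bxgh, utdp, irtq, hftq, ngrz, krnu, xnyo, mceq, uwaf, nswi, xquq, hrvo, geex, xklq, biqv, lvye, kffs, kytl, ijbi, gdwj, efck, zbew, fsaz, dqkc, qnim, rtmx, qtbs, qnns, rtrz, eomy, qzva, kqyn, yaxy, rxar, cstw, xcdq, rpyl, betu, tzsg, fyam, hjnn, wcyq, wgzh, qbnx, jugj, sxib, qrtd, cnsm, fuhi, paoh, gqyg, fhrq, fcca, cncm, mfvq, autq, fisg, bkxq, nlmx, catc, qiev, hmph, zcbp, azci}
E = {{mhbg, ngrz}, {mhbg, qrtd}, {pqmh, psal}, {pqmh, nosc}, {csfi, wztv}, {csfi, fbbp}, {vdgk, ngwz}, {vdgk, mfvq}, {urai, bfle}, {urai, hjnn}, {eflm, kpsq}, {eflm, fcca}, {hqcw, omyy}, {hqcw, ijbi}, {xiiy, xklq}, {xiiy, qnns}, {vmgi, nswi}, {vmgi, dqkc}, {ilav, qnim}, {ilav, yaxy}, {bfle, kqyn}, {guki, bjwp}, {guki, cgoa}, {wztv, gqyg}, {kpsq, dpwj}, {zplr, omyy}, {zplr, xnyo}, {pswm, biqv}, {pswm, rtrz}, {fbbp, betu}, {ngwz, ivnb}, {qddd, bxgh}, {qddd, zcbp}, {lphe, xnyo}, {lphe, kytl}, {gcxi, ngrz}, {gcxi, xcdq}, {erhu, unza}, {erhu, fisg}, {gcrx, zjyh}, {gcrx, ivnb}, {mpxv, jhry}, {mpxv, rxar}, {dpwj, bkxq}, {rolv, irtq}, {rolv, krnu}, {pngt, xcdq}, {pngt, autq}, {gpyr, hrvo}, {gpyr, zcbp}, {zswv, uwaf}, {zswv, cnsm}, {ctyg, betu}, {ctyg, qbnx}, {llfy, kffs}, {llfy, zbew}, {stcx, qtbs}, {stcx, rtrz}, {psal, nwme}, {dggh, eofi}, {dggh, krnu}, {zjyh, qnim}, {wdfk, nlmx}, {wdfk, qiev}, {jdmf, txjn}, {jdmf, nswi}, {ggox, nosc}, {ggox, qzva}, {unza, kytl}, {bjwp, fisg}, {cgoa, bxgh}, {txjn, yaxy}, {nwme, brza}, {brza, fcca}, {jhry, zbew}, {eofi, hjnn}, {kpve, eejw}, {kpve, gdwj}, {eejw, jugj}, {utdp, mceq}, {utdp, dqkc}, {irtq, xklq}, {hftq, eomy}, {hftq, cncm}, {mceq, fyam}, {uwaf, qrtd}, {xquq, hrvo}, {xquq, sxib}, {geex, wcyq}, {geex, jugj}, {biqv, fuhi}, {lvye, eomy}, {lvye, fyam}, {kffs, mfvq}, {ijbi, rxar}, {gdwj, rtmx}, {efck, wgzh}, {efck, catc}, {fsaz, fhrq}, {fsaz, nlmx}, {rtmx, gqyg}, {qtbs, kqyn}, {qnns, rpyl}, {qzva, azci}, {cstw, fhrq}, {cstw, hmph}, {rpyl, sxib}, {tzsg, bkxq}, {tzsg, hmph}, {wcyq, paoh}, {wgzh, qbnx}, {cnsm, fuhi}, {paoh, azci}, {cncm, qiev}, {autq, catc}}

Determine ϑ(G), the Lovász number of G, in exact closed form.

Vertex xcdq has 2 neighbors: gcxi, pngt.
Vertex fsaz has 2 neighbors: fhrq, nlmx.
N(txjn) = {jdmf, yaxy}, |N(txjn)| = 2.
Vertex dggh has 2 neighbors: eofi, krnu.
Every vertex has degree 2 (N=115); a single 115-cycle (edge-transitive).
spec(A) ≈ [2.0, 1.997, 1.9881, 1.9732, 1.9524, 1.9258, 1.8935, 1.8555, 1.812, 1.763, 1.7088, 1.6495, 1.5853, 1.5164, 1.4429, 1.3651, 1.2832, 1.1976, 1.1083, 1.0157, 0.9201, 0.8218, 0.721, 0.618, 0.5132, 0.4069, 0.2994, 0.1909, 0.0819, -0.0273, -0.1365, -0.2452, -0.3533, -0.4602, -0.5658, -0.6698, -0.7717, -0.8713, -0.9683, -1.0624, -1.1534, -1.2409, -1.3247, -1.4045, -1.4802, -1.5514, -1.618, -1.6798, -1.7366, -1.7882, -1.8344, -1.8752, -1.9104, -1.9399, -1.9635, -1.9814, -1.9933, -1.9993] (distinct, 4 d.p.).
−115·(-2*cos(pi/115)) / ((2)−(-2*cos(pi/115))) = 115*cos(pi/115)/(cos(pi/115) + 1) = ϑ(G).
ϑ(G) ≈ 57.48927083.
Sandwich: α(G)=57 ≤ ϑ(G)=115*cos(pi/115)/(cos(pi/115) + 1) ≤ χ(Ḡ)=58 (both strict).

115*cos(pi/115)/(cos(pi/115) + 1)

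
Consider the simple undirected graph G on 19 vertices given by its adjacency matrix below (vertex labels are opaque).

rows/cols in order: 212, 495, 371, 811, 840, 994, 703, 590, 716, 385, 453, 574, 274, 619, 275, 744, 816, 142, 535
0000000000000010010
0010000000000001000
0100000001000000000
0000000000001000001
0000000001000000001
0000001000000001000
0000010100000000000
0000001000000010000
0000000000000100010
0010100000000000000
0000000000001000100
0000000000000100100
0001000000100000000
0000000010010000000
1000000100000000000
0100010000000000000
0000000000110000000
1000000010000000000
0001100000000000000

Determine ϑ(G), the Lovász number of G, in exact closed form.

19*cos(pi/19)/(cos(pi/19) + 1)

Vertex 840 has 2 neighbors: 385, 535.
deg(275) = 2; N(275) = {212, 590}.
Vertex 703 has 2 neighbors: 994, 590.
Vertex 744 has 2 neighbors: 495, 994.
Regular of degree 2 on 19 vertices: connected 2-regular on 19 ⇒ C_{19}.
The 10 distinct eigenvalues: [2.0, 1.891634, 1.578281, 1.093896, 0.490971, -0.165159, -0.803391, -1.354563, -1.758948, -1.972723].
λ_max=2, λ_min=-2*cos(pi/19); ϑ = −19·λ_min/(λ_max−λ_min) = 19*cos(pi/19)/(cos(pi/19) + 1).
= 9.434771… (decimal).
9 ≤ 19*cos(pi/19)/(cos(pi/19) + 1) ≤ 10: both strict.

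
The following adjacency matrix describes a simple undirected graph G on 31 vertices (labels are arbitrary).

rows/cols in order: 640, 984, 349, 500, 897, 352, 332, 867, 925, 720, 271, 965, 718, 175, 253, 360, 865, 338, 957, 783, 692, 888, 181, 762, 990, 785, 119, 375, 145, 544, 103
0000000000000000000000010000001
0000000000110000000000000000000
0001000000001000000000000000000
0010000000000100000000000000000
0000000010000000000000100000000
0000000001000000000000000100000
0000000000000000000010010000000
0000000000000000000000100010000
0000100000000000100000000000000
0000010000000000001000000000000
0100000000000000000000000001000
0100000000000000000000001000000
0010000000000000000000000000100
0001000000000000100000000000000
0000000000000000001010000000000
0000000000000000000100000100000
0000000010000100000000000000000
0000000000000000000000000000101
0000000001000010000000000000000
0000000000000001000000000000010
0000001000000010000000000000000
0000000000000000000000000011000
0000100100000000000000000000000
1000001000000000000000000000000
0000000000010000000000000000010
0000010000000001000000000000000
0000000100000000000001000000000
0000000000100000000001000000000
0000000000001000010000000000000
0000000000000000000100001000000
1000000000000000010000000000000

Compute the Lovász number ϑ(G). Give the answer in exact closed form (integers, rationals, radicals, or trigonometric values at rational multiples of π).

Vertex 925 has 2 neighbors: 897, 865.
deg(718) = 2; N(718) = {349, 145}.
N(332) = {692, 762}, |N(332)| = 2.
N(181) = {897, 867}, |N(181)| = 2.
Every vertex has degree 2 (N=31); the odd cycle C_{31}.
A has 16 distinct eigenvalues ≈ [2.0, 1.959, 1.838, 1.642, 1.378, 1.058, 0.695, 0.303, -0.101, -0.501, -0.881, -1.224, -1.518, -1.749, -1.908, -1.99].
ϑ = −N·λ_min/(λ_max−λ_min) = −31·(-2*cos(pi/31))/(2−(-2*cos(pi/31))) = 31*cos(pi/31)/(cos(pi/31) + 1).
≈ 15.4601 (to 4 d.p.).
Check 15 ≤ 31*cos(pi/31)/(cos(pi/31) + 1) ≤ 16: both strict.

31*cos(pi/31)/(cos(pi/31) + 1)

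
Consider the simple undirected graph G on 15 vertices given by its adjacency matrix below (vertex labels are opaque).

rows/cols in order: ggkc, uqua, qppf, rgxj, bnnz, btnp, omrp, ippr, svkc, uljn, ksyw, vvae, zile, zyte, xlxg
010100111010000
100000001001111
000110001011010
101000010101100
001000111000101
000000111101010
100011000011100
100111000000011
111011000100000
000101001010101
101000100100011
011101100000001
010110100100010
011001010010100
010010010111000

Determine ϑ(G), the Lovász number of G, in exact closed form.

Vertex vvae has 6 neighbors: uqua, qppf, rgxj, btnp, omrp, xlxg.
N(xlxg) = {uqua, bnnz, ippr, uljn, ksyw, vvae}, |N(xlxg)| = 6.
N(ggkc) = {uqua, rgxj, omrp, ippr, svkc, ksyw}, |N(ggkc)| = 6.
N(btnp) = {omrp, ippr, svkc, uljn, vvae, zyte}, |N(btnp)| = 6.
deg(v) = 6 for all v (|V|=15); Kneser-type, 2-subsets of [6].
Distinct eigenvalues (to 4 d.p.): [6.0, 1.0, -3.0].
ϑ = −N·λ_min/(λ_max−λ_min) = −15·(-3)/(6−(-3)) = 5.
≈ 5.0000000 (to 7 d.p.).

5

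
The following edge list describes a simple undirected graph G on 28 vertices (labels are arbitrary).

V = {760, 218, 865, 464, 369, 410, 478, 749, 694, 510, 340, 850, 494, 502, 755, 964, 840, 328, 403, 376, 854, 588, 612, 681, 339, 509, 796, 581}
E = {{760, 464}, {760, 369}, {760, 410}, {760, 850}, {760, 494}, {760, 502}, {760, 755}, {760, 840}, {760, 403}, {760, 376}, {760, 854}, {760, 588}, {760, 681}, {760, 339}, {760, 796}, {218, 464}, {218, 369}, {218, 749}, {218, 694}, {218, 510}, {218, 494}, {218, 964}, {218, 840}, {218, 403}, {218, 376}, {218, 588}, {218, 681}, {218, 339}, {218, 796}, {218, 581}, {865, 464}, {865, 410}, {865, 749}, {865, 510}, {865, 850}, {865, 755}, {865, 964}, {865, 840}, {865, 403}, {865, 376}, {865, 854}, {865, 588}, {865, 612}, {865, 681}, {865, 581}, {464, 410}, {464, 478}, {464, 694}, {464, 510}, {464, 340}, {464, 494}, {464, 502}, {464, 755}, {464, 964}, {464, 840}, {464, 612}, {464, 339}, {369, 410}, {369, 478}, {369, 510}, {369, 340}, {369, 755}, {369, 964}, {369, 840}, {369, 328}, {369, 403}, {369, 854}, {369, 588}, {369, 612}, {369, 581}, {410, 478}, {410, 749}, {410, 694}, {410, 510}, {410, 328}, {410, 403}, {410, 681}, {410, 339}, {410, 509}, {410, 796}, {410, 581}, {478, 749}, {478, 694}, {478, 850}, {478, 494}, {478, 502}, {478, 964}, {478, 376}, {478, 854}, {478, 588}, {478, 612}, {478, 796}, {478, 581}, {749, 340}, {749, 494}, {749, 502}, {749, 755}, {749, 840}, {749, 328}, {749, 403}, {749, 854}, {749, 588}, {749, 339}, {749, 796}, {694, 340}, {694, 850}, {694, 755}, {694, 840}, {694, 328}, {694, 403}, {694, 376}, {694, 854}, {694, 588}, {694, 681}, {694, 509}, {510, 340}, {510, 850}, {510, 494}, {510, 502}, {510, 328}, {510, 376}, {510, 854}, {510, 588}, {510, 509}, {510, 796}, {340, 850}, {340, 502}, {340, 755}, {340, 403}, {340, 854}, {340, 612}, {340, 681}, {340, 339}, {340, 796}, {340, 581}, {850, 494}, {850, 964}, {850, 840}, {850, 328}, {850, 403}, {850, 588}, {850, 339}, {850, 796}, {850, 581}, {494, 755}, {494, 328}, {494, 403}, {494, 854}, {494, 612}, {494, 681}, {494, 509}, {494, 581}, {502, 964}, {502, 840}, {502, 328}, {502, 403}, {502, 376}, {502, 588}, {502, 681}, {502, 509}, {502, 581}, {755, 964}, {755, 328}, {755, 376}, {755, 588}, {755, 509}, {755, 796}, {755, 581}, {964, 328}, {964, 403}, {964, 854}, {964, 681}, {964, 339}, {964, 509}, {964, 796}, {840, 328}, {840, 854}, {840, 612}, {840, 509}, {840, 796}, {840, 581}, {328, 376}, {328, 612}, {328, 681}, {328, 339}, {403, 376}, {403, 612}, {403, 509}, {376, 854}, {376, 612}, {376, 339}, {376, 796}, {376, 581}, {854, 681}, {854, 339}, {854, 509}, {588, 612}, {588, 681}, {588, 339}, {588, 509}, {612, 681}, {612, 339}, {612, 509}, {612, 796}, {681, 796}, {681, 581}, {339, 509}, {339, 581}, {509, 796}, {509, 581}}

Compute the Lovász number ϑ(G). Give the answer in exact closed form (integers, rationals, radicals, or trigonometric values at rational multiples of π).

7

Vertex 218 has 15 neighbors: 464, 369, 749, 694, 510, 494, 964, 840, 403, 376, 588, 681, 339, 796, 581.
N(854) = {760, 865, 369, 478, 749, 694, 510, 340, 494, 964, 840, 376, 681, 339, 509}, |N(854)| = 15.
Vertex 612 has 15 neighbors: 865, 464, 369, 478, 340, 494, 840, 328, 403, 376, 588, 681, 339, 509, 796.
Vertex 376 has 15 neighbors: 760, 218, 865, 478, 694, 510, 502, 755, 328, 403, 854, 612, 339, 796, 581.
deg(v) = 15 for all v (|V|=28); Kneser K(8,2) on C(8,2)=28 vertices.
spec(A) ≈ [15.0, 1.0, -5.0] (distinct, 5 d.p.).
With N=28: ϑ(G) = 28·(-1*(-5))/(15−(-5)) = 7.
ϑ(G) ≈ 7.00000.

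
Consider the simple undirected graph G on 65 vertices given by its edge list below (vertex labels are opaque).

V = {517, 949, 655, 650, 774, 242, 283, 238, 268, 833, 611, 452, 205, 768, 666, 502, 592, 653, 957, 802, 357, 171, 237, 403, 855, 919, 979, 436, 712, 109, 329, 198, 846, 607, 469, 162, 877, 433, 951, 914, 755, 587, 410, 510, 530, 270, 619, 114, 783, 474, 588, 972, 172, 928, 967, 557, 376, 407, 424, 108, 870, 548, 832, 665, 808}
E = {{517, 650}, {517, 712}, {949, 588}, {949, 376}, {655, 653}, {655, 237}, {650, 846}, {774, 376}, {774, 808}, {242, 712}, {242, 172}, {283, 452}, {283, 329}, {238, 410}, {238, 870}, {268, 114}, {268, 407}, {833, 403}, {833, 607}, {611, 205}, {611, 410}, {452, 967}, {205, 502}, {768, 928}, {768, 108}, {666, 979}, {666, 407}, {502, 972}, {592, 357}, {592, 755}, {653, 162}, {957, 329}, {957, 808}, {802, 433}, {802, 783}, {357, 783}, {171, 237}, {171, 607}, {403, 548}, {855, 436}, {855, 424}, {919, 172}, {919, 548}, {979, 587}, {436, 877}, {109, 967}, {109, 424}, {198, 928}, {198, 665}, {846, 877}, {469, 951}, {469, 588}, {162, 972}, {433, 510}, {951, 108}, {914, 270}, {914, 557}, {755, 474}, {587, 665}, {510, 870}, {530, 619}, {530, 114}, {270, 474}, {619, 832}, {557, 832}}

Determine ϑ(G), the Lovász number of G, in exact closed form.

65*cos(pi/65)/(cos(pi/65) + 1)

Vertex 587 has 2 neighbors: 979, 665.
Vertex 530 has 2 neighbors: 619, 114.
N(619) = {530, 832}, |N(619)| = 2.
Vertex 588 has 2 neighbors: 949, 469.
Every vertex has degree 2 (N=65); a single 65-cycle (edge-transitive).
The 33 distinct eigenvalues: [2.0, 1.990663, 1.96274, 1.916492, 1.852349, 1.770912, 1.67294, 1.559349, 1.431198, 1.289684, 1.136129, 0.971967, 0.798729, 0.618034, 0.431568, 0.241073, 0.048327, -0.14487, -0.336714, -0.525415, -0.70921, -0.886383, -1.05528, -1.214325, -1.362032, -1.497021, -1.618034, -1.723939, -1.813749, -1.886624, -1.941884, -1.979013, -1.997664].
Lovász: ϑ = −65(-2*cos(pi/65))/(2+-(-1)*2*cos(pi/65)) = 65*cos(pi/65)/(cos(pi/65) + 1).
≈ 32.481013 (to 6 d.p.).
α=32, χ(Ḡ)=33; ϑ=65*cos(pi/65)/(cos(pi/65) + 1) lies between (both strict).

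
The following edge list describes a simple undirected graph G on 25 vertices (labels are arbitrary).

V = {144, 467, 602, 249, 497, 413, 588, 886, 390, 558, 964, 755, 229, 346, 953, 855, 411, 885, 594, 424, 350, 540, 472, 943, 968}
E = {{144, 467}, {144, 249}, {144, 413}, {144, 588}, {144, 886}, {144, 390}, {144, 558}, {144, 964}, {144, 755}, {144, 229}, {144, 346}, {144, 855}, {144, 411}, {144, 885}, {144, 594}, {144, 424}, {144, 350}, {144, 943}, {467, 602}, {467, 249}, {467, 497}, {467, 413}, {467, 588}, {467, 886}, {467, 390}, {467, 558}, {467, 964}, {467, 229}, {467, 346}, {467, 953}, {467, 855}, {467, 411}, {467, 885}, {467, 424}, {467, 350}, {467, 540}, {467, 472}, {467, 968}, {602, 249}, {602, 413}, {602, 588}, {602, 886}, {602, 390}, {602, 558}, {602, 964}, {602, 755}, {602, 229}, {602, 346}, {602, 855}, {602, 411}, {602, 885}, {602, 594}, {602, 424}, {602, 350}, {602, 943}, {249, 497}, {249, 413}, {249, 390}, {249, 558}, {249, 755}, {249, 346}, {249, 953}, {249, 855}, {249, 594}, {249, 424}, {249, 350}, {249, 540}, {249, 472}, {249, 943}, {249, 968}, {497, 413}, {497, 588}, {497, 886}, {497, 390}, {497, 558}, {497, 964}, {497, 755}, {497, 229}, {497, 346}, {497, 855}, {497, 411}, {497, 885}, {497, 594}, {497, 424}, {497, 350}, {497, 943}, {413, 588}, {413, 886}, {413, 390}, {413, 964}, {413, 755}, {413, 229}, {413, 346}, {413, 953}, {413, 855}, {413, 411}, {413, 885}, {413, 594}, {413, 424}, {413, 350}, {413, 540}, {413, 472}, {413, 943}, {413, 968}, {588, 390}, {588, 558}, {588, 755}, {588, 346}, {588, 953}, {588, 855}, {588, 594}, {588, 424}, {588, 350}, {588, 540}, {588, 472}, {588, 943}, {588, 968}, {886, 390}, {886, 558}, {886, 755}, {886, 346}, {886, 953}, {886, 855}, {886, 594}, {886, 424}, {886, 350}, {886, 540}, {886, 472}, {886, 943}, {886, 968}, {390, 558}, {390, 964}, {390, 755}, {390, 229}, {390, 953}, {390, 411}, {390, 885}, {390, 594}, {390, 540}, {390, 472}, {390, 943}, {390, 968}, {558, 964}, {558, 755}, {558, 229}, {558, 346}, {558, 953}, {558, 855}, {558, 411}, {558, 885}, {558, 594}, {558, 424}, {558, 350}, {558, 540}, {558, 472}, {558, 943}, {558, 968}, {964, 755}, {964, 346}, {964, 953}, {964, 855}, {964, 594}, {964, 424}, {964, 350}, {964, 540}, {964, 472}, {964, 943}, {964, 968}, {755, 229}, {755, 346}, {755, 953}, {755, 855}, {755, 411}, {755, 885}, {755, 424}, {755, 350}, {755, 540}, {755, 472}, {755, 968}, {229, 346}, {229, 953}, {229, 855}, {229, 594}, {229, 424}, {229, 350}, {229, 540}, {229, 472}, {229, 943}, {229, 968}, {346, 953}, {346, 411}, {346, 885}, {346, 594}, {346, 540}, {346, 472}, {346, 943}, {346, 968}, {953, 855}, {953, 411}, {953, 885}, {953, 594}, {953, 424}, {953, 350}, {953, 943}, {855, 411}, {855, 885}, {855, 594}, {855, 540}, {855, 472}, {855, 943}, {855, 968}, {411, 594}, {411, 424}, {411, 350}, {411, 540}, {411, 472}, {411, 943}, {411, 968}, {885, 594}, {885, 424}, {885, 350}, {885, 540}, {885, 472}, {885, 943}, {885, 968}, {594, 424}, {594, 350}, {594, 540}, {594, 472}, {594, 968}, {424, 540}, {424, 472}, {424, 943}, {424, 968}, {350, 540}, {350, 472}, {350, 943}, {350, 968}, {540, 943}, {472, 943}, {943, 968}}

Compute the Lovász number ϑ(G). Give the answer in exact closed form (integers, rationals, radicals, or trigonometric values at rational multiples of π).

7

deg(968) = 18; N(968) = {467, 249, 413, 588, 886, 390, 558, 964, 755, 229, 346, 855, 411, 885, 594, 424, 350, 943}.
Vertex 885 has 18 neighbors: 144, 467, 602, 497, 413, 390, 558, 755, 346, 953, 855, 594, 424, 350, 540, 472, 943, 968.
deg(472) = 18; N(472) = {467, 249, 413, 588, 886, 390, 558, 964, 755, 229, 346, 855, 411, 885, 594, 424, 350, 943}.
N(886) = {144, 467, 602, 497, 413, 390, 558, 755, 346, 953, 855, 594, 424, 350, 540, 472, 943, 968}, |N(886)| = 18.
Complete 5-partite, parts [7, 7, 5, 4, 2]: perfect, ϑ = α = 7.
Numerically 7.000000000.
7 ≤ 7 ≤ 7: collapsed.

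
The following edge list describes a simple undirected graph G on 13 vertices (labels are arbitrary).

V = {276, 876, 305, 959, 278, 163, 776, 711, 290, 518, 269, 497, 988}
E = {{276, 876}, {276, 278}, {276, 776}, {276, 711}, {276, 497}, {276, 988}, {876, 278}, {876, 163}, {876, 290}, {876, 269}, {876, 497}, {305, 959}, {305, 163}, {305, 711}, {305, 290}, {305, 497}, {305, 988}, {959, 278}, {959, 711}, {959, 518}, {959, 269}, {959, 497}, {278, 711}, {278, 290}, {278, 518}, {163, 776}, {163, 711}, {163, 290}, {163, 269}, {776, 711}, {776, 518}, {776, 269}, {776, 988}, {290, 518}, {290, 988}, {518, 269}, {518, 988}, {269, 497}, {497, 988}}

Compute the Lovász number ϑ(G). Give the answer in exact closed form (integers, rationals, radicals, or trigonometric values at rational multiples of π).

deg(276) = 6; N(276) = {876, 278, 776, 711, 497, 988}.
deg(278) = 6; N(278) = {276, 876, 959, 711, 290, 518}.
N(776) = {276, 163, 711, 518, 269, 988}, |N(776)| = 6.
deg(269) = 6; N(269) = {876, 959, 163, 776, 518, 497}.
Every vertex has degree 6 (N=13); SR(13,6,2,3) — a Paley graph.
A has 3 distinct eigenvalues ≈ [6.0, 1.3028, -2.3028].
Lovász: ϑ = −13(-sqrt(13)/2 - 1/2)/(6+-(-sqrt(13)/2 - 1/2)) = sqrt(13).
≈ 3.60555 (to 5 d.p.).

sqrt(13)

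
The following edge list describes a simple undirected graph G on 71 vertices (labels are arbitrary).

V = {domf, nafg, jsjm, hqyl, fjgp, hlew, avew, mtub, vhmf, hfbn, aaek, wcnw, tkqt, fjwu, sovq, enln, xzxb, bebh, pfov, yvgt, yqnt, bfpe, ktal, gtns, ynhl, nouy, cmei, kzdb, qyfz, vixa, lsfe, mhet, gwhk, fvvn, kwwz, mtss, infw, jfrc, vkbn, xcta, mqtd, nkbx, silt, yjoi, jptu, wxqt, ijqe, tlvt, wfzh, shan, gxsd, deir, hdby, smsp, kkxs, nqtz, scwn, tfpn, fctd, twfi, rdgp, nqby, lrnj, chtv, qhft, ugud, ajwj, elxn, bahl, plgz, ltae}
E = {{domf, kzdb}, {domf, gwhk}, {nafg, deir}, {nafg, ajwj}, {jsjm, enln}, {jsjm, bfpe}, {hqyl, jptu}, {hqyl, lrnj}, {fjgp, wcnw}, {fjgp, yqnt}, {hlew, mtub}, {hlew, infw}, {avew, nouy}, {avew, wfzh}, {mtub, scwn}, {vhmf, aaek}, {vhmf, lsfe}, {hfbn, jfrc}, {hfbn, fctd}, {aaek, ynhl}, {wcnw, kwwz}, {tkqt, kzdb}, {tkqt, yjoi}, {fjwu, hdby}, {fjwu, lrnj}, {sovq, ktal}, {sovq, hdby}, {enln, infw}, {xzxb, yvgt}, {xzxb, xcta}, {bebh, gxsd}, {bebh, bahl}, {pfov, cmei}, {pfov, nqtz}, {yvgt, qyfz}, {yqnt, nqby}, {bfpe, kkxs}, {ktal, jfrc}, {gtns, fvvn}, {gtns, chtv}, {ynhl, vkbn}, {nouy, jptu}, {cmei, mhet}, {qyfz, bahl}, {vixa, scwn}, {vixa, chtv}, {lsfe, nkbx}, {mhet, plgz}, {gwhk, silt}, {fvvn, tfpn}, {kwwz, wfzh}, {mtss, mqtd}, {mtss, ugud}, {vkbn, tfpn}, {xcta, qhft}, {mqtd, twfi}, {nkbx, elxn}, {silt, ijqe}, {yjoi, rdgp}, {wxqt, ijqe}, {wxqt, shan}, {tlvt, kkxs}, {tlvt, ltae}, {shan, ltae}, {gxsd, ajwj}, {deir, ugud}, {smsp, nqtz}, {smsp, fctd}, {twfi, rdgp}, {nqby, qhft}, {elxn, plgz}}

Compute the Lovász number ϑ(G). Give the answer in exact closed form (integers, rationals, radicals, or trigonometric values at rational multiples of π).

71*cos(pi/71)/(cos(pi/71) + 1)

N(rdgp) = {yjoi, twfi}, |N(rdgp)| = 2.
N(jfrc) = {hfbn, ktal}, |N(jfrc)| = 2.
deg(xzxb) = 2; N(xzxb) = {yvgt, xcta}.
N(jsjm) = {enln, bfpe}, |N(jsjm)| = 2.
71-vertex 2-regular graph: connected 2-regular on 71 ⇒ C_{71}.
Distinct eigenvalues (to 5 d.p.): [2.0, 1.99217, 1.96876, 1.92993, 1.876, 1.80739, 1.72463, 1.62837, 1.51937, 1.39848, 1.26665, 1.1249, 0.97435, 0.81617, 0.6516, 0.48194, 0.3085, 0.13265, -0.04424, -0.22079, -0.3956, -0.56732, -0.7346, -0.89613, -1.05065, -1.19694, -1.33387, -1.46036, -1.57542, -1.67814, -1.76774, -1.8435, -1.90483, -1.95125, -1.98241, -1.99804].
−71·(-2*cos(pi/71)) / ((2)−(-2*cos(pi/71))) = 71*cos(pi/71)/(cos(pi/71) + 1) = ϑ(G).
ϑ(G) ≈ 35.482618.
Sandwich: α(G)=35 ≤ ϑ(G)=71*cos(pi/71)/(cos(pi/71) + 1) ≤ χ(Ḡ)=36 (both strict).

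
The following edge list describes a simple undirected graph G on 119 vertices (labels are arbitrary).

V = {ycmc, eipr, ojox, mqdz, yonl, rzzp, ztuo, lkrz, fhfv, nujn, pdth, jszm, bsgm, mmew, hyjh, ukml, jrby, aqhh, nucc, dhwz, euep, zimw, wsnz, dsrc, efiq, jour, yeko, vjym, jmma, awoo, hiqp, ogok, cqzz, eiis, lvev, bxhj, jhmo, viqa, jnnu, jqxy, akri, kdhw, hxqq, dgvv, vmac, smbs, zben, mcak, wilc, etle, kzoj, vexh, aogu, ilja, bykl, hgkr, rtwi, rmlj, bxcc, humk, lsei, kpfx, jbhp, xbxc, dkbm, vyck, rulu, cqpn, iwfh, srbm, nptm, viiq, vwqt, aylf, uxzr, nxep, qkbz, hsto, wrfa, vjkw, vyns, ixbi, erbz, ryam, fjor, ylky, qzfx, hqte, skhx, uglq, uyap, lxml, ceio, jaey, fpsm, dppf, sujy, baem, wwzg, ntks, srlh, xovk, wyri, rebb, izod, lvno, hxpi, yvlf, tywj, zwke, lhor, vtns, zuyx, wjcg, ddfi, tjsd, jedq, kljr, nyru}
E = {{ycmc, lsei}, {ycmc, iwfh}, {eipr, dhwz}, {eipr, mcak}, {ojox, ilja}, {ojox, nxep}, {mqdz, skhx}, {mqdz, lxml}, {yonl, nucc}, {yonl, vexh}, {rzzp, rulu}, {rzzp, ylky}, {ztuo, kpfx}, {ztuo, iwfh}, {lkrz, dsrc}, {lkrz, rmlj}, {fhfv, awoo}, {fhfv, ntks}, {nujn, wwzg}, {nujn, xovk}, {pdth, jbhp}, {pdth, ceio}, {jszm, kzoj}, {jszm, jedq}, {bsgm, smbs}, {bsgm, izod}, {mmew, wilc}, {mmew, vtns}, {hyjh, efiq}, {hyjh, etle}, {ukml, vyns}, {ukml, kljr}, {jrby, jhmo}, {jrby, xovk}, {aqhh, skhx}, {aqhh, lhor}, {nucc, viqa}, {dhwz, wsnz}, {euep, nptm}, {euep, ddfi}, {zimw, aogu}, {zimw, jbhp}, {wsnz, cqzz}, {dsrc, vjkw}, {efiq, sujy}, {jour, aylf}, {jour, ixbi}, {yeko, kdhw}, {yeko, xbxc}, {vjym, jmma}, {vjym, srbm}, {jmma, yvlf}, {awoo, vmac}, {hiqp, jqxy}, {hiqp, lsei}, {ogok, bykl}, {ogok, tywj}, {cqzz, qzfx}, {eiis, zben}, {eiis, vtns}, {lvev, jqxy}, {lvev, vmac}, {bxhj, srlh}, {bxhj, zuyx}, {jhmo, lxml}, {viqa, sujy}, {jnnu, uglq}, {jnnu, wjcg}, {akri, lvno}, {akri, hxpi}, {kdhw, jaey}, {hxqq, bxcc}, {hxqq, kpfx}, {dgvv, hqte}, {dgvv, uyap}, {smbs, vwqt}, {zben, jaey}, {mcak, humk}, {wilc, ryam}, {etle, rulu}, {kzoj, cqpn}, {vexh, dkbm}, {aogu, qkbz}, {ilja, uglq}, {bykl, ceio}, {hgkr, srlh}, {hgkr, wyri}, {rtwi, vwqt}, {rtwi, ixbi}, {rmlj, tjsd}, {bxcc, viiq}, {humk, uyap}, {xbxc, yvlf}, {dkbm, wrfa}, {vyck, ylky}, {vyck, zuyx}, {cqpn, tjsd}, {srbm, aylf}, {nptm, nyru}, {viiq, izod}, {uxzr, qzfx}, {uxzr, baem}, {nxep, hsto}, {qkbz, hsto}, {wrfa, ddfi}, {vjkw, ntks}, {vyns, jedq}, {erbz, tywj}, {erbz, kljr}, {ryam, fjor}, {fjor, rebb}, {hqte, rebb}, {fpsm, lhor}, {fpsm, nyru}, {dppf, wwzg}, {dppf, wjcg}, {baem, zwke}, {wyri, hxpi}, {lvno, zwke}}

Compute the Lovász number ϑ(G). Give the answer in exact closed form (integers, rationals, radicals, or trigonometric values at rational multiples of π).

deg(awoo) = 2; N(awoo) = {fhfv, vmac}.
deg(jhmo) = 2; N(jhmo) = {jrby, lxml}.
Vertex vmac has 2 neighbors: awoo, lvev.
N(ddfi) = {euep, wrfa}, |N(ddfi)| = 2.
Every vertex has degree 2 (N=119); this is C_{119}, the 119-cycle.
A has 60 distinct eigenvalues ≈ [2.0, 1.99721, 1.98886, 1.97496, 1.95556, 1.93071, 1.90047, 1.86494, 1.82422, 1.7784, 1.72763, 1.67205, 1.6118, 1.54707, 1.47802, 1.40485, 1.32776, 1.24698, 1.16272, 1.07522, 0.98472, 0.89148, 0.79575, 0.6978, 0.59791, 0.49636, 0.39342, 0.28938, 0.18454, 0.07918, -0.0264, -0.1319, -0.23704, -0.34152, -0.44504, -0.54733, -0.64808, -0.74704, -0.84391, -0.93843, -1.03033, -1.11936, -1.20527, -1.28782, -1.36678, -1.44194, -1.51307, -1.57999, -1.6425, -1.70043, -1.75363, -1.80194, -1.84522, -1.88337, -1.91626, -1.94381, -1.96595, -1.9826, -1.99373, -1.9993].
Lovász (edge-transitive): ϑ = −119·(-2*cos(pi/119))/((2)−(-2*cos(pi/119))) = 119*cos(pi/119)/(cos(pi/119) + 1).
Numerically 59.489632.
59 ≤ 119*cos(pi/119)/(cos(pi/119) + 1) ≤ 60: both strict.

119*cos(pi/119)/(cos(pi/119) + 1)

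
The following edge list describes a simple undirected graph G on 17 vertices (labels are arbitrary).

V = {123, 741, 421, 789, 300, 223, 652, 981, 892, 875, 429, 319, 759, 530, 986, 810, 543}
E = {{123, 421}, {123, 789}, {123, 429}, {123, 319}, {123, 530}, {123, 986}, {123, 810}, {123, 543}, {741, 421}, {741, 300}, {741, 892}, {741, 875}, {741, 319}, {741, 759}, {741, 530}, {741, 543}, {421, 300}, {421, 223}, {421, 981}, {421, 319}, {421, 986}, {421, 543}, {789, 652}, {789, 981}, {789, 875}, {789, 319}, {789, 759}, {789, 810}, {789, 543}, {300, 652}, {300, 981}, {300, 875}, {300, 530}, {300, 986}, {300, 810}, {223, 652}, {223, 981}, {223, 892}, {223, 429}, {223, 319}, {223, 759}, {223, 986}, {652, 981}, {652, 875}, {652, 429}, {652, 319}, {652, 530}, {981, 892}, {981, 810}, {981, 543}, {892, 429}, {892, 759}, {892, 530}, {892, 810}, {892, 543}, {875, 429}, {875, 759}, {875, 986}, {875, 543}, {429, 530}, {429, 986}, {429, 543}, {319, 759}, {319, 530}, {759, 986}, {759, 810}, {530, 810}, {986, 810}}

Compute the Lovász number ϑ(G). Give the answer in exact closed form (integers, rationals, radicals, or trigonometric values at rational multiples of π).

Vertex 810 has 8 neighbors: 123, 789, 300, 981, 892, 759, 530, 986.
N(319) = {123, 741, 421, 789, 223, 652, 759, 530}, |N(319)| = 8.
deg(530) = 8; N(530) = {123, 741, 300, 652, 892, 429, 319, 810}.
deg(875) = 8; N(875) = {741, 789, 300, 652, 429, 759, 986, 543}.
Regular of degree 8 on 17 vertices: SR(17,8,3,4) — a Paley graph.
Distinct eigenvalues (to 5 d.p.): [8.0, 1.56155, -2.56155].
With N=17: ϑ(G) = 17·(-(-sqrt(17)/2 - 1/2))/(8−(-sqrt(17)/2 - 1/2)) = sqrt(17).
Numerically 4.1231056.

sqrt(17)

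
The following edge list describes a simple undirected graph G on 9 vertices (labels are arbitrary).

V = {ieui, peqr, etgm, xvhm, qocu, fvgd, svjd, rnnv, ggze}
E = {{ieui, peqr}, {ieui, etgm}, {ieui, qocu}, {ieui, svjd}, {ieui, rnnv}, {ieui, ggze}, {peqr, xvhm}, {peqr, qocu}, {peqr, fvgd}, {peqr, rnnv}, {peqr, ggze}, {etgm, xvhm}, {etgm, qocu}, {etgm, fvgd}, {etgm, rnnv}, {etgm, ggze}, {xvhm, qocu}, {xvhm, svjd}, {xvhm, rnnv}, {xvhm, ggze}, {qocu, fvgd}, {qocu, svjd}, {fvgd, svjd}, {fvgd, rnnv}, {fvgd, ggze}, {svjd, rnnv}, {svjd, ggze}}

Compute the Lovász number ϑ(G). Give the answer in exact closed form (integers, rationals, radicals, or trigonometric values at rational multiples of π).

deg(fvgd) = 6; N(fvgd) = {peqr, etgm, qocu, svjd, rnnv, ggze}.
Vertex rnnv has 6 neighbors: ieui, peqr, etgm, xvhm, fvgd, svjd.
deg(etgm) = 6; N(etgm) = {ieui, xvhm, qocu, fvgd, rnnv, ggze}.
Vertex ggze has 6 neighbors: ieui, peqr, etgm, xvhm, fvgd, svjd.
K_{3,3,3} (perfect); ϑ(G) = α(G) = max{3,3,3} = 3.
ϑ(G) ≈ 3.0000.
Sandwich: α(G)=3 ≤ ϑ(G)=3 ≤ χ(Ḡ)=3 (collapsed).

3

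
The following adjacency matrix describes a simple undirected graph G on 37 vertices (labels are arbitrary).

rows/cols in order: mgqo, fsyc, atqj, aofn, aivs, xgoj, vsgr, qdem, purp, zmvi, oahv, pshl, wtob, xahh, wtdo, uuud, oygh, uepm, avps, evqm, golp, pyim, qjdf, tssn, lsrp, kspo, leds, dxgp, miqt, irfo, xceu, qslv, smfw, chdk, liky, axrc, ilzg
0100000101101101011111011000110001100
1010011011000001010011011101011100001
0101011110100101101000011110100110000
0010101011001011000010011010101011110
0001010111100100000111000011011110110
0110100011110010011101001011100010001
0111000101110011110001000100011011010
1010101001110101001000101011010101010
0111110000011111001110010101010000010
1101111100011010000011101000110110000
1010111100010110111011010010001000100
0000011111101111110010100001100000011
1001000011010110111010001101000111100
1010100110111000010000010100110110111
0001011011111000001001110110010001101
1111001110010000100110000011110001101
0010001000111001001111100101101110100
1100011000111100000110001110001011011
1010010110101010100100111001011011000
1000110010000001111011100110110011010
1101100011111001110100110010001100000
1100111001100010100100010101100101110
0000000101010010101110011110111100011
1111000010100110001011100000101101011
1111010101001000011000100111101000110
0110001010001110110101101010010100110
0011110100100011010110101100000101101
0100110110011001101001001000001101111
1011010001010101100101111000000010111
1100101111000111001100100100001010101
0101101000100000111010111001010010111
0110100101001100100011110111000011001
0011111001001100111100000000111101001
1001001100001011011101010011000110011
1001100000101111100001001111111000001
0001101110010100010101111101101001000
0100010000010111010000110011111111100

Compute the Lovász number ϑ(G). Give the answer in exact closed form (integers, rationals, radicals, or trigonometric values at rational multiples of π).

Vertex golp has 18 neighbors: mgqo, fsyc, aofn, aivs, purp, zmvi, oahv, pshl, wtob, uuud, oygh, uepm, evqm, qjdf, tssn, leds, xceu, qslv.
Vertex vsgr has 18 neighbors: fsyc, atqj, aofn, qdem, zmvi, oahv, pshl, wtdo, uuud, oygh, uepm, pyim, kspo, irfo, xceu, smfw, chdk, axrc.
N(qslv) = {fsyc, atqj, aivs, qdem, zmvi, wtob, xahh, oygh, golp, pyim, qjdf, tssn, kspo, leds, dxgp, smfw, chdk, ilzg}, |N(qslv)| = 18.
deg(evqm) = 18; N(evqm) = {mgqo, aivs, xgoj, purp, uuud, oygh, uepm, avps, golp, pyim, qjdf, kspo, leds, miqt, irfo, smfw, chdk, axrc}.
37-vertex 18-regular graph: strongly regular (37,18,8,9).
spec(A) ≈ [18.0, 2.541, -3.541] (distinct, 3 d.p.).
Lovász: ϑ = −37(-sqrt(37)/2 - 1/2)/(18+-(-sqrt(37)/2 - 1/2)) = sqrt(37).
≈ 6.0828 (to 4 d.p.).

sqrt(37)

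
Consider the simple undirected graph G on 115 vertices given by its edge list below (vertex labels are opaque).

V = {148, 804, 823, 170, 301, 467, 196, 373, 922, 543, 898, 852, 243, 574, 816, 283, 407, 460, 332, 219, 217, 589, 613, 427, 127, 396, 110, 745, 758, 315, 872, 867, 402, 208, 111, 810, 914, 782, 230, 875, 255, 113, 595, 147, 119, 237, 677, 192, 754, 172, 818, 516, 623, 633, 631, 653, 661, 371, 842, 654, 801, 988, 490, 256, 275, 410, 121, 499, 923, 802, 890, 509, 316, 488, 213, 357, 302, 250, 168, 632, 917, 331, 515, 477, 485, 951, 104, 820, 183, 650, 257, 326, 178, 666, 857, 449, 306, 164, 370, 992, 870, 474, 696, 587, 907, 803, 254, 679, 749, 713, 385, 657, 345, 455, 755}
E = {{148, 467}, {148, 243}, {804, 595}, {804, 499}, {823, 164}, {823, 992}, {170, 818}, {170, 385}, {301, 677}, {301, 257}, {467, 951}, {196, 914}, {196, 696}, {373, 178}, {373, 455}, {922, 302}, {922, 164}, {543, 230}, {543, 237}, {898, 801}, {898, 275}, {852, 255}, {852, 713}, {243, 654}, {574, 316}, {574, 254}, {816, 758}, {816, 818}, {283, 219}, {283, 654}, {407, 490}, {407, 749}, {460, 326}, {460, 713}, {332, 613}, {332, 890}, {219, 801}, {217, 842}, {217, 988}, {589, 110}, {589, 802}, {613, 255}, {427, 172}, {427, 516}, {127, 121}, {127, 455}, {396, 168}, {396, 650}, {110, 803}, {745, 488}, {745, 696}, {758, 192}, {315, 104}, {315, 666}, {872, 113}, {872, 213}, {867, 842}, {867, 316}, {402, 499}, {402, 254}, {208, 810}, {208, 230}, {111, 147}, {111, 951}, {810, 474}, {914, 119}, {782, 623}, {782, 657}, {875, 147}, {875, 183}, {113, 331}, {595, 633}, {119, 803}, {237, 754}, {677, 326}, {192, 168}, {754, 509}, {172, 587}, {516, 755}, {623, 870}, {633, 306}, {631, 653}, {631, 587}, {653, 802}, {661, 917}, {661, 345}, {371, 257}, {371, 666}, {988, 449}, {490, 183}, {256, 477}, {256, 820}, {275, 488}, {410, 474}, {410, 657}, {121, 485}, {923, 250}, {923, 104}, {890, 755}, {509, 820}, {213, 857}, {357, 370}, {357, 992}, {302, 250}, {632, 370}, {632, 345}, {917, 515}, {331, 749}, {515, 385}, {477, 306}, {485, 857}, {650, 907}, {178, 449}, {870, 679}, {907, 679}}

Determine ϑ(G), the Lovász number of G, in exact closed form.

deg(147) = 2; N(147) = {111, 875}.
N(890) = {332, 755}, |N(890)| = 2.
Vertex 801 has 2 neighbors: 898, 219.
Vertex 255 has 2 neighbors: 852, 613.
deg(v) = 2 for all v (|V|=115); a single 115-cycle (edge-transitive).
The 58 distinct eigenvalues: [2.0, 1.997, 1.9881, 1.9732, 1.9524, 1.9258, 1.8935, 1.8555, 1.812, 1.763, 1.7088, 1.6495, 1.5853, 1.5164, 1.4429, 1.3651, 1.2832, 1.1976, 1.1083, 1.0157, 0.9201, 0.8218, 0.721, 0.618, 0.5132, 0.4069, 0.2994, 0.1909, 0.0819, -0.0273, -0.1365, -0.2452, -0.3533, -0.4602, -0.5658, -0.6698, -0.7717, -0.8713, -0.9683, -1.0624, -1.1534, -1.2409, -1.3247, -1.4045, -1.4802, -1.5514, -1.618, -1.6798, -1.7366, -1.7882, -1.8344, -1.8752, -1.9104, -1.9399, -1.9635, -1.9814, -1.9933, -1.9993].
ϑ = −N·λ_min/(λ_max−λ_min) = −115·(-2*cos(pi/115))/(2−(-2*cos(pi/115))) = 115*cos(pi/115)/(cos(pi/115) + 1).
= 57.489270835… (decimal).
Sandwich: α(G)=57 ≤ ϑ(G)=115*cos(pi/115)/(cos(pi/115) + 1) ≤ χ(Ḡ)=58 (both strict).

115*cos(pi/115)/(cos(pi/115) + 1)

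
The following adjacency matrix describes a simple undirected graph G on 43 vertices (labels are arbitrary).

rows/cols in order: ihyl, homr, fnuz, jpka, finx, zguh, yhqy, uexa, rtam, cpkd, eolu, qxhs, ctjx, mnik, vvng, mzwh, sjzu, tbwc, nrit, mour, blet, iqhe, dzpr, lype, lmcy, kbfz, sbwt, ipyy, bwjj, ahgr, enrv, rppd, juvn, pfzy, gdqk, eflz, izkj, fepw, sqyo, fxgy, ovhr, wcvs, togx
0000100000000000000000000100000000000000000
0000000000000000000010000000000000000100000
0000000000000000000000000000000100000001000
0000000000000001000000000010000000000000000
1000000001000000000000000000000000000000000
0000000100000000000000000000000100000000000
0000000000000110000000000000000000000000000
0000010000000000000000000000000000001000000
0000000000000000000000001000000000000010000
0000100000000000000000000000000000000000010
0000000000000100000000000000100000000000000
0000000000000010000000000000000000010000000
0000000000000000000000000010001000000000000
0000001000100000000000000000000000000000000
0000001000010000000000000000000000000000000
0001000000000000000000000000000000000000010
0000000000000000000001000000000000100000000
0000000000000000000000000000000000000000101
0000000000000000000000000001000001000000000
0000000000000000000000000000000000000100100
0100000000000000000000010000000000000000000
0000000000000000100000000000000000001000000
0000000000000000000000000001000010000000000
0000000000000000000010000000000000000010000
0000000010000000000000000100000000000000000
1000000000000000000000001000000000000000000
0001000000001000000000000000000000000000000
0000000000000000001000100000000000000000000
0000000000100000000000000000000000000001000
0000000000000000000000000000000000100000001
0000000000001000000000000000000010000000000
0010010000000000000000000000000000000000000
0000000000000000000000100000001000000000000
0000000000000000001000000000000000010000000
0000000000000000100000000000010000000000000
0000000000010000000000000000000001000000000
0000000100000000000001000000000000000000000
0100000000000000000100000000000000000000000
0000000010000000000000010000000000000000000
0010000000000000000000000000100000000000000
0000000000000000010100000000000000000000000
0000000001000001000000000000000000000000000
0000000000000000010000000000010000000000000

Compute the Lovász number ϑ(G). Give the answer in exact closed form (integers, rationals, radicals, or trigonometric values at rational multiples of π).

deg(togx) = 2; N(togx) = {tbwc, ahgr}.
deg(lype) = 2; N(lype) = {blet, sqyo}.
N(wcvs) = {cpkd, mzwh}, |N(wcvs)| = 2.
Vertex mour has 2 neighbors: fepw, ovhr.
Every vertex has degree 2 (N=43); connected 2-regular on 43 ⇒ C_{43}.
spec(A) ≈ [2.0, 1.979, 1.915, 1.811, 1.668, 1.49, 1.279, 1.042, 0.782, 0.506, 0.219, -0.073, -0.363, -0.646, -0.914, -1.164, -1.388, -1.583, -1.744, -1.868, -1.952, -1.995] (distinct, 3 d.p.).
−43·(-2*cos(pi/43)) / ((2)−(-2*cos(pi/43))) = 43*cos(pi/43)/(cos(pi/43) + 1) = ϑ(G).
ϑ(G) ≈ 21.4712837.
α=21, χ(Ḡ)=22; ϑ=43*cos(pi/43)/(cos(pi/43) + 1) lies between (both strict).

43*cos(pi/43)/(cos(pi/43) + 1)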